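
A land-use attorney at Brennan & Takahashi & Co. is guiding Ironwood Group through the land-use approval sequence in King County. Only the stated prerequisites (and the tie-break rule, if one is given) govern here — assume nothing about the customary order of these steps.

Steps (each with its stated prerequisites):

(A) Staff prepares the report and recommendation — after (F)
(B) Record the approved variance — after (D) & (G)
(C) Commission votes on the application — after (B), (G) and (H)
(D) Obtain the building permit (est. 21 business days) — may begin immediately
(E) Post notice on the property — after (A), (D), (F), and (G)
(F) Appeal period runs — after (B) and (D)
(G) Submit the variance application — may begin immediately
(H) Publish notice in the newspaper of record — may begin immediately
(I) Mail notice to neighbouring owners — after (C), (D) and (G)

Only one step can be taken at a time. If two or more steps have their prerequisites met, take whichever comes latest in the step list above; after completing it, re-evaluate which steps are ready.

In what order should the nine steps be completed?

(H) (G) (D) (B) (F) (C) (I) (A) (E)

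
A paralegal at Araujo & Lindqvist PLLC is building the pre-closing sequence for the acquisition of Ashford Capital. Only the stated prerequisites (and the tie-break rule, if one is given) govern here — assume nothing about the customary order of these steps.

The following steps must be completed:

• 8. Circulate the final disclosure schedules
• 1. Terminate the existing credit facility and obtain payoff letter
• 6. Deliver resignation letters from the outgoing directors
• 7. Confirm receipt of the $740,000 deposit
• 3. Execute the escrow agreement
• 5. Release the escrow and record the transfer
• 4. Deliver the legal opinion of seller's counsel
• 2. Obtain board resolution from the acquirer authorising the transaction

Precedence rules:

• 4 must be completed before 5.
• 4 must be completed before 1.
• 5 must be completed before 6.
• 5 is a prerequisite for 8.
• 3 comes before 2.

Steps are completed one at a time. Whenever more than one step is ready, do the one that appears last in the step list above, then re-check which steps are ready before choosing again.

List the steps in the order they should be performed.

4 → 5 → 3 → 2 → 7 → 6 → 1 → 8

4, 3 and 7 have no prerequisites; 4 is listed later, so 4 is first.
Ready: 5, 3, 7 and 1. 5 is listed later → 5.
6 and 8 now also ready, so the ready set is {3, 7, 6, 1, 8}; 3 is listed later → 3.
2, 7, 6, 1 and 8 are all available; 2 is listed later → 2.
Now 7, 6, 1 and 8 have their prerequisites met. 7 is listed later, so 7 next.
6, 1 and 8 are all available; 6 is listed later → 6.
1 and 8 are both available; 1 is listed later → 1.
8 needed 5, now all done → 8.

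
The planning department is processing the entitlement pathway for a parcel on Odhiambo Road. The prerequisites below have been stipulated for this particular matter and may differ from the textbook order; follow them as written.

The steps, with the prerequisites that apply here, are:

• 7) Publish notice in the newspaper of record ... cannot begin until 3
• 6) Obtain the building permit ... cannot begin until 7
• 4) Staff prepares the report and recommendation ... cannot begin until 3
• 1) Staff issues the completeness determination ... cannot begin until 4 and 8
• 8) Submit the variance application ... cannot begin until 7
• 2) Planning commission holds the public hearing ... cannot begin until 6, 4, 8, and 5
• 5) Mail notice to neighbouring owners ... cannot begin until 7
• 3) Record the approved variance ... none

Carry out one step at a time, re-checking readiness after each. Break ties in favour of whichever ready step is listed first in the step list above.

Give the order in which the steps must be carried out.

3 → 7 → 6 → 4 → 8 → 1 → 5 → 2

Only 3 has no prerequisites, so it is first.
Ready: 7 and 4. 7 is listed earlier → 7.
6, 4, 8 and 5 are all available; 6 is listed earlier → 6.
Ready: 4, 8 and 5. 4 is listed earlier → 4.
8 and 5 are both available; 8 is listed earlier → 8.
Ready: 1 and 5. 1 is listed earlier → 1.
That leaves 5 as the only ready step → 5.
2 needed 6, 4, 8 and 5, now all done → 2.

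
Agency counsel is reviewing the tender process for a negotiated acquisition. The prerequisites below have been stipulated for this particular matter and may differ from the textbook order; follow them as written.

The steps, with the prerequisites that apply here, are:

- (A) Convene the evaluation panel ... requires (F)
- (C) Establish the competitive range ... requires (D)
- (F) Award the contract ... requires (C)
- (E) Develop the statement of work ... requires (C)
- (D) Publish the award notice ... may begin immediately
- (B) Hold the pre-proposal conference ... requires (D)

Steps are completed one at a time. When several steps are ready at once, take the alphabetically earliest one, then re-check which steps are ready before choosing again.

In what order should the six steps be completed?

(D), (B), (C), (E), (F), (A)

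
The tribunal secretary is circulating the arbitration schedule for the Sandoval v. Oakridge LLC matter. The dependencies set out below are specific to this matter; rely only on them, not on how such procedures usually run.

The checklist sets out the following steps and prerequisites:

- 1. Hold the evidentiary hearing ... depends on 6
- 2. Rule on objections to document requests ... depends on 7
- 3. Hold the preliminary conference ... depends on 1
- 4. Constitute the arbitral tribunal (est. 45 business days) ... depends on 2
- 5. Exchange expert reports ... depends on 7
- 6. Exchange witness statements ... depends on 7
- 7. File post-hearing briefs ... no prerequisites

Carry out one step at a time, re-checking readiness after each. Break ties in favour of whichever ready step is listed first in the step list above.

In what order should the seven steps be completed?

Only 7 has no prerequisites, so it is first.
Ready: 2, 5 and 6. 2 is listed earlier → 2.
4 now also ready, so the ready set is {4, 5, 6}; 4 is listed earlier → 4.
5 and 6 are both available; 5 is listed earlier → 5.
That leaves 6 as the only ready step → 6.
Next only 1 has its prerequisites met → 1.
Next only 3 has its prerequisites met → 3.

7 2 4 5 6 1 3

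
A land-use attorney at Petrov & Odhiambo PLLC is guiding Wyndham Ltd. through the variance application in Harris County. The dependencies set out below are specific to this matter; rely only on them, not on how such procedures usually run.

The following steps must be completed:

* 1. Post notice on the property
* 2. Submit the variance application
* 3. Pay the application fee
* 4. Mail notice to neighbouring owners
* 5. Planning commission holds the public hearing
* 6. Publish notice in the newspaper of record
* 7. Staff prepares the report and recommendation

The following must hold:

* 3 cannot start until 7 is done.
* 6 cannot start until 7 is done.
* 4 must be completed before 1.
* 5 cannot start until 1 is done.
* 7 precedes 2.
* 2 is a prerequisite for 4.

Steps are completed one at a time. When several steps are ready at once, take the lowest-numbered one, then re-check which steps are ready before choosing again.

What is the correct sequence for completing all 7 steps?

7 is the only step with nothing outstanding, so it goes first.
2, 3 and 6 are all available; 2 has the earlier label → 2.
Ready: 3, 4 and 6. 3 has the earlier label → 3.
4 and 6 are both available; 4 has the earlier label → 4.
Now 1 and 6 have their prerequisites met. 1 has the earlier label, so 1 next.
5 now also ready, so the ready set is {5, 6}; 5 has the earlier label → 5.
That leaves 6 as the only ready step → 6.

7 → 2 → 3 → 4 → 1 → 5 → 6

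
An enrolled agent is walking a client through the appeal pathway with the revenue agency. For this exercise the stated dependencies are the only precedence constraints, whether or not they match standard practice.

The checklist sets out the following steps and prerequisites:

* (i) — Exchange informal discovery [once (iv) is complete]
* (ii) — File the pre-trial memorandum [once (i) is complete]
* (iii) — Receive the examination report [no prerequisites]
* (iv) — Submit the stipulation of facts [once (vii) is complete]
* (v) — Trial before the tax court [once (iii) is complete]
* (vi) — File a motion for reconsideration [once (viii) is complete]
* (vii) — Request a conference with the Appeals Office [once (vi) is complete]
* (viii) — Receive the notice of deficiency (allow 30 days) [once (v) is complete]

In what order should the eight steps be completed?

(iii), (v), (viii), (vi), (vii), (iv), (i), (ii)

Only (iii) has no prerequisites, so it is first.
(v) needed (iii), now all done → (v).
(viii) needed (v), now all done → (viii).
That leaves (vi) as the only ready step → (vi).
(vii) is the only step now ready → (vii).
(iv) needed (vii), now all done → (iv).
Next only (i) has its prerequisites met → (i).
(ii) needed (i), now all done → (ii).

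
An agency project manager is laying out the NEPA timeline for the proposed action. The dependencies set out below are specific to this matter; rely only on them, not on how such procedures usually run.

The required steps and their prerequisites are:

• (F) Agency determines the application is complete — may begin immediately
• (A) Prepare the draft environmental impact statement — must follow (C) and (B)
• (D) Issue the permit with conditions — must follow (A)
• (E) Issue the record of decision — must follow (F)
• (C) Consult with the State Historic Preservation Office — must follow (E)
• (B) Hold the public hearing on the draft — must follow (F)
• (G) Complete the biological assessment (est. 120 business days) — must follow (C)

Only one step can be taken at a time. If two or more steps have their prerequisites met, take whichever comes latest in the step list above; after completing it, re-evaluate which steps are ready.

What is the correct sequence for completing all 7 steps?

(F), (B), (E), (C), (G), (A), (D)

Only (F) has no prerequisites, so it is first.
(B) and (E) are both available; (B) is listed later → (B).
Next only (E) has its prerequisites met → (E).
(C) is the only step now ready → (C).
Ready: (G) and (A). (G) is listed later → (G).
Next only (A) has its prerequisites met → (A).
That leaves (D) as the only ready step → (D).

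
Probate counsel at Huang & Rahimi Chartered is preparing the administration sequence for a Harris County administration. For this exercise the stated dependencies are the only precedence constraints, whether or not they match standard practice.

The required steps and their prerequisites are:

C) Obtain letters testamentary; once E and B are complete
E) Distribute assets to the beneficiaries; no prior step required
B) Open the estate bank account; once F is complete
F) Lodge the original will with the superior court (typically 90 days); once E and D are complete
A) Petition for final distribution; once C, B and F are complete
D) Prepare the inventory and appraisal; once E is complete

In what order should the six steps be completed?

E, D, F, B, C, A

E is the only step with nothing outstanding, so it goes first.
D needed E, now all done → D.
That leaves F as the only ready step → F.
Next only B has its prerequisites met → B.
That leaves C as the only ready step → C.
A is the only step now ready → A.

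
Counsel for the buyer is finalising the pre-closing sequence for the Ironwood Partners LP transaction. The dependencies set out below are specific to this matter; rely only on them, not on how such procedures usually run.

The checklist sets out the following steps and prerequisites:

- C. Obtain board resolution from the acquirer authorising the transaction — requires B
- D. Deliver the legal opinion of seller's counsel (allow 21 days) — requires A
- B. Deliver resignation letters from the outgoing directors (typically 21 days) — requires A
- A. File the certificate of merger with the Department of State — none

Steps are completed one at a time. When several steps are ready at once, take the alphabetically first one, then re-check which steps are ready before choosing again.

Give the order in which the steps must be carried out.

A B C D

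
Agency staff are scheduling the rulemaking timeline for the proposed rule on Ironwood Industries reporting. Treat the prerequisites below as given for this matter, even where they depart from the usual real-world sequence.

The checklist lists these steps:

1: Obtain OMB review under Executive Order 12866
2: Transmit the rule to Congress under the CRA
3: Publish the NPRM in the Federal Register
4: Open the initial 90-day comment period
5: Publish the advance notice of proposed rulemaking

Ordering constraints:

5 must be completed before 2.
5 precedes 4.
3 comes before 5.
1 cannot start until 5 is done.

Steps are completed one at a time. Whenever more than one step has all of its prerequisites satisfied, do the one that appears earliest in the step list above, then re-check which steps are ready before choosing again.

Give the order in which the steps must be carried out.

3 → 5 → 1 → 2 → 4

3 is the only step with nothing outstanding, so it goes first.
5 needed 3, now all done → 5.
Now 1, 2 and 4 have their prerequisites met. 1 is listed earlier, so 1 next.
Ready: 2 and 4. 2 is listed earlier → 2.
4 needed 5, now all done → 4.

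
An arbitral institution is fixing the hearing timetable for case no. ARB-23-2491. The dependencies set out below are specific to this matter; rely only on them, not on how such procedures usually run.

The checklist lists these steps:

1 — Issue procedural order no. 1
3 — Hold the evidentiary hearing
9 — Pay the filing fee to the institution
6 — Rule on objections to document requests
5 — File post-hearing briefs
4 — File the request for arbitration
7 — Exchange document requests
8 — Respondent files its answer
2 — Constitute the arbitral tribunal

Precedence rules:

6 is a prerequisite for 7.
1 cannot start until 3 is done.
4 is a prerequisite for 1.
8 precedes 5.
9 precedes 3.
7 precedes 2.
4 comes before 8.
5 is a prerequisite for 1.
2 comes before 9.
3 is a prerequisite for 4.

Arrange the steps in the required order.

6 7 2 9 3 4 8 5 1

6 has no prerequisites → 6 first.
That leaves 7 as the only ready step → 7.
2 needed 7, now all done → 2.
9 needed 2, now all done → 9.
Next only 3 has its prerequisites met → 3.
4 needed 3, now all done → 4.
That leaves 8 as the only ready step → 8.
5 needed 8, now all done → 5.
1 is the only step now ready → 1.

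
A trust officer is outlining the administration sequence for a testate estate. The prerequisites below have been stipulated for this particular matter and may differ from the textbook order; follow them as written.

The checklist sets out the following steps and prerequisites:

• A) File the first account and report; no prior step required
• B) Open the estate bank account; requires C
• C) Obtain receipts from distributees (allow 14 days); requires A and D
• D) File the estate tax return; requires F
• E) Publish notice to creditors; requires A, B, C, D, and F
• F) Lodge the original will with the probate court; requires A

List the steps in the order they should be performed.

Only A has no prerequisites, so it is first.
That leaves F as the only ready step → F.
That leaves D as the only ready step → D.
That leaves C as the only ready step → C.
B is the only step now ready → B.
Next only E has its prerequisites met → E.

A F D C B E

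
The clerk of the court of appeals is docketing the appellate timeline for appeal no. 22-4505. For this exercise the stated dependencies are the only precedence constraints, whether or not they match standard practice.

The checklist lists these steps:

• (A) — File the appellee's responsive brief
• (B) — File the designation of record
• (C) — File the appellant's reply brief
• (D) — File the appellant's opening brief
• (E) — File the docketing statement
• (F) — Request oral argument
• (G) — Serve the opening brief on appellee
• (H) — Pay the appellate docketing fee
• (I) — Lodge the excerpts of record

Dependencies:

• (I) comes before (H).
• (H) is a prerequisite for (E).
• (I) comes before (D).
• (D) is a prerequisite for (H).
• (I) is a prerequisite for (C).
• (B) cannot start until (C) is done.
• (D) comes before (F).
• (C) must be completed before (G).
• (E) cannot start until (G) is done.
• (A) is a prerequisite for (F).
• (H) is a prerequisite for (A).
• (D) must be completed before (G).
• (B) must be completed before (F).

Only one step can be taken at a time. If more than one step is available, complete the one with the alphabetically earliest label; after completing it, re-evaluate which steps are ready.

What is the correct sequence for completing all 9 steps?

(I) is the only step with nothing outstanding, so it goes first.
(C) and (D) are both available; (C) has the earlier label → (C).
Ready: (B) and (D). (B) has the earlier label → (B).
That leaves (D) as the only ready step → (D).
Ready: (G) and (H). (G) has the earlier label → (G).
(H) needed (D) and (I), now all done → (H).
Ready: (A) and (E). (A) has the earlier label → (A).
(F) now also ready, so the ready set is {(E), (F)}; (E) has the earlier label → (E).
(F) is the only step now ready → (F).

(I) → (C) → (B) → (D) → (G) → (H) → (A) → (E) → (F)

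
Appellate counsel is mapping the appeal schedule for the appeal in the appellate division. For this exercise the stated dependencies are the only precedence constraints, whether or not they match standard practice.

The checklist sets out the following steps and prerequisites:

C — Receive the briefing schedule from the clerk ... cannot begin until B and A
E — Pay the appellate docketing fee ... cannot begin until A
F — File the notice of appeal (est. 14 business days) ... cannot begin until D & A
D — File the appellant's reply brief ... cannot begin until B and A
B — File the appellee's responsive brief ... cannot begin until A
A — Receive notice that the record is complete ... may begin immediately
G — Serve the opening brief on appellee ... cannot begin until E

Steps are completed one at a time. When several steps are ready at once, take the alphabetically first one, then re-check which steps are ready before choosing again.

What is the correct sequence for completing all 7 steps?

A, B, C, D, E, F, G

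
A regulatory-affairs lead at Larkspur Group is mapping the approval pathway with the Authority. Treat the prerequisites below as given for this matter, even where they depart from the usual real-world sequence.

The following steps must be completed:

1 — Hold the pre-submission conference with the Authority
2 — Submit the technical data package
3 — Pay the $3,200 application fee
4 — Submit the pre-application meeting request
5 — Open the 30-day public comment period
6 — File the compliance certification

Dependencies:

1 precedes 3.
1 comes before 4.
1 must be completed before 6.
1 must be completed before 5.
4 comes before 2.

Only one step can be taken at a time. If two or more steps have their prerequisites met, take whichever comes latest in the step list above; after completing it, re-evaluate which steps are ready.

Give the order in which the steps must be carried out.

1 → 6 → 5 → 4 → 3 → 2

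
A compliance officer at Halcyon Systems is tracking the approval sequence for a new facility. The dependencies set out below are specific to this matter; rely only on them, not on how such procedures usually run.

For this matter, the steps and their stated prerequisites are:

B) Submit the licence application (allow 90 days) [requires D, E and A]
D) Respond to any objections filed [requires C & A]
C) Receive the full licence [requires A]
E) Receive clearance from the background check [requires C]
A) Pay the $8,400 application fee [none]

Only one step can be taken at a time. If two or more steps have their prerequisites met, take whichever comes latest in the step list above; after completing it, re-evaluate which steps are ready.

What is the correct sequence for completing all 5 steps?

A is the only step with nothing outstanding, so it goes first.
C needed A, now all done → C.
Now E and D have their prerequisites met. E is listed later, so E next.
D needed A and C, now all done → D.
B is the only step now ready → B.

A C E D B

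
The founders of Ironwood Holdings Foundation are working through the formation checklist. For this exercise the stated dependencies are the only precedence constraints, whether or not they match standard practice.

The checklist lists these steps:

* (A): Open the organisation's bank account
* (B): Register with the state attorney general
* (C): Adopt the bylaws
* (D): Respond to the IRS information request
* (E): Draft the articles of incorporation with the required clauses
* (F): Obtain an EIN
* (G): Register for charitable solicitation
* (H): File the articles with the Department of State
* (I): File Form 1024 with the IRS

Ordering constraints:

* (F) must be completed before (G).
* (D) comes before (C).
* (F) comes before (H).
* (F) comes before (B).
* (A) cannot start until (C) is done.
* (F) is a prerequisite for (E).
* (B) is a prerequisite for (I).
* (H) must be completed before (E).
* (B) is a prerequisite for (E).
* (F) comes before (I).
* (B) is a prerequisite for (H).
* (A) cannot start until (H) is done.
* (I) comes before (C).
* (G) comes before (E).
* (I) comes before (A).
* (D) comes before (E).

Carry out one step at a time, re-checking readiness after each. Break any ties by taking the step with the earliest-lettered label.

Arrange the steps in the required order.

Nothing is required for (D) and (F). (D) has the earlier label → (D) first.
That leaves (F) as the only ready step → (F).
Ready: (B) and (G). (B) has the earlier label → (B).
(H) and (I) now also ready, so the ready set is {(G), (H), (I)}; (G) has the earlier label → (G).
(H) and (I) are both available; (H) has the earlier label → (H).
(E) now also ready, so the ready set is {(E), (I)}; (E) has the earlier label → (E).
(I) is the only step now ready → (I).
(C) needed (D) and (I), now all done → (C).
That leaves (A) as the only ready step → (A).

(D), (F), (B), (G), (H), (E), (I), (C), (A)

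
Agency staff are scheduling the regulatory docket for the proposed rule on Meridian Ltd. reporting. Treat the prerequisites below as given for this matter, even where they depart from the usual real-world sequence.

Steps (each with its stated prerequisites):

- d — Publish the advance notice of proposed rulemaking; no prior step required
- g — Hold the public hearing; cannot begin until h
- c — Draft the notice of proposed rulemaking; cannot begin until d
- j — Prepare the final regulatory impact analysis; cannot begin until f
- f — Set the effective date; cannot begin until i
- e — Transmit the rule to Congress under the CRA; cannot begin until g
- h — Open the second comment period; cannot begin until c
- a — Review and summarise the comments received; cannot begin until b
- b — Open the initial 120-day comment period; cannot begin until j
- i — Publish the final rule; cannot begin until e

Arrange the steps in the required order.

Only d has no prerequisites, so it is first.
That leaves c as the only ready step → c.
h is the only step now ready → h.
g needed h, now all done → g.
That leaves e as the only ready step → e.
i is the only step now ready → i.
f needed i, now all done → f.
j needed f, now all done → j.
That leaves b as the only ready step → b.
a is the only step now ready → a.

d, c, h, g, e, i, f, j, b, a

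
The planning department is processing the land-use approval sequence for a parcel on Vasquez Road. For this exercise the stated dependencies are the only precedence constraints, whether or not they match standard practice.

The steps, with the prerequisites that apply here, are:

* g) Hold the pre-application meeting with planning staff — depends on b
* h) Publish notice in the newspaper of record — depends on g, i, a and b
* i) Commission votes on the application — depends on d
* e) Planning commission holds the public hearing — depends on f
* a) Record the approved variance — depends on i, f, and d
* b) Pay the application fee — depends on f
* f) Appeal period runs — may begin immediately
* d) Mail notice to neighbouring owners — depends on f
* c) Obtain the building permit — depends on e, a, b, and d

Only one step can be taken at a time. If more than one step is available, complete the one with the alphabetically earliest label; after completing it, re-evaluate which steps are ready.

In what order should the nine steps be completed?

f has no prerequisites → f first.
Now b, d and e have their prerequisites met. b has the earlier label, so b next.
g now also ready, so the ready set is {d, e, g}; d has the earlier label → d.
i now also ready, so the ready set is {e, g, i}; e has the earlier label → e.
Now g and i have their prerequisites met. g has the earlier label, so g next.
That leaves i as the only ready step → i.
a needed d, f and i, now all done → a.
Now c and h have their prerequisites met. c has the earlier label, so c next.
h needed a, b, g and i, now all done → h.

f, b, d, e, g, i, a, c, h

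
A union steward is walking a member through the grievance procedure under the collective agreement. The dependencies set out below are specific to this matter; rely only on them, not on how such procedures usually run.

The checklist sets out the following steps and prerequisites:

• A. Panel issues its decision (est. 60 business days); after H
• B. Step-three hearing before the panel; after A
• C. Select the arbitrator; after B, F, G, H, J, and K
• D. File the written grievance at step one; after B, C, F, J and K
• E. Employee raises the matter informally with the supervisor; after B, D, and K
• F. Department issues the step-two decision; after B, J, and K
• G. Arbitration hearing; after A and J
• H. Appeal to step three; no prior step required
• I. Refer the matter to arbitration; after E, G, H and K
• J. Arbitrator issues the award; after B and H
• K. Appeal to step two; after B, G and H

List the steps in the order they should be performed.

H, A, B, J, G, K, F, C, D, E, I

Only H has no prerequisites, so it is first.
A needed H, now all done → A.
B needed A, now all done → B.
J needed B and H, now all done → J.
G is the only step now ready → G.
That leaves K as the only ready step → K.
F is the only step now ready → F.
C needed B, F, G, H, J and K, now all done → C.
Next only D has its prerequisites met → D.
That leaves E as the only ready step → E.
I is the only step now ready → I.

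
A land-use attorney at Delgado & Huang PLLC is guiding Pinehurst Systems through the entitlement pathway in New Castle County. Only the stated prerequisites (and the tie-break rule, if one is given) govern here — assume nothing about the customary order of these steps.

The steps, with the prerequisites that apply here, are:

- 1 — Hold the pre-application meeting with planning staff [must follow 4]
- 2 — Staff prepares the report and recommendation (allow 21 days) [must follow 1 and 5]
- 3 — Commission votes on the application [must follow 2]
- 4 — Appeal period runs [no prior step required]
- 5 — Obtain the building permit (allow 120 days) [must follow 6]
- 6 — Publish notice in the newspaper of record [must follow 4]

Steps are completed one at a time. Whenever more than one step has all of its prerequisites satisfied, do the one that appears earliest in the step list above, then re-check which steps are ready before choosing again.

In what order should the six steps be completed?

Only 4 has no prerequisites, so it is first.
Now 1 and 6 have their prerequisites met. 1 is listed earlier, so 1 next.
6 needed 4, now all done → 6.
5 needed 6, now all done → 5.
2 needed 1 and 5, now all done → 2.
3 is the only step now ready → 3.

4 1 6 5 2 3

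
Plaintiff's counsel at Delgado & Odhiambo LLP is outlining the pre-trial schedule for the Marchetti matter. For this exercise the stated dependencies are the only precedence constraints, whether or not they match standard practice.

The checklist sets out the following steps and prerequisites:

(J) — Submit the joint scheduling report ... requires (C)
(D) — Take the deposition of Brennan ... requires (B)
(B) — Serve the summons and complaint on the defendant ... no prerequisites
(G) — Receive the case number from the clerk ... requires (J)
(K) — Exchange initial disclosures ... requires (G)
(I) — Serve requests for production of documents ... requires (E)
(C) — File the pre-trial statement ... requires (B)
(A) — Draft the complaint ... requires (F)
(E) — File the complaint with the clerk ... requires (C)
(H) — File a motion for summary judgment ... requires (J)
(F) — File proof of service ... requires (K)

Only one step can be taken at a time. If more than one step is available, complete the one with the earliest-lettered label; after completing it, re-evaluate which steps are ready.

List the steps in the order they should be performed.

(B) is the only step with nothing outstanding, so it goes first.
Now (C) and (D) have their prerequisites met. (C) has the earlier label, so (C) next.
(D), (E) and (J) are all available; (D) has the earlier label → (D).
Now (E) and (J) have their prerequisites met. (E) has the earlier label, so (E) next.
(I) now also ready, so the ready set is {(I), (J)}; (I) has the earlier label → (I).
That leaves (J) as the only ready step → (J).
Ready: (G) and (H). (G) has the earlier label → (G).
Ready: (H) and (K). (H) has the earlier label → (H).
That leaves (K) as the only ready step → (K).
(F) needed (K), now all done → (F).
(A) needed (F), now all done → (A).

(B) (C) (D) (E) (I) (J) (G) (H) (K) (F) (A)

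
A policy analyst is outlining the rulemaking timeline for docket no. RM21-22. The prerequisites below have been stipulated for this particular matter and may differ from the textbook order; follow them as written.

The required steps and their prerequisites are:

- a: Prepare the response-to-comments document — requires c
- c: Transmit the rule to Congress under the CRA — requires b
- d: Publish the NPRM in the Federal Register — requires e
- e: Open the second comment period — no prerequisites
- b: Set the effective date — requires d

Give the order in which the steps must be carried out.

Only e has no prerequisites, so it is first.
That leaves d as the only ready step → d.
b is the only step now ready → b.
c needed b, now all done → c.
Next only a has its prerequisites met → a.

e, d, b, c, a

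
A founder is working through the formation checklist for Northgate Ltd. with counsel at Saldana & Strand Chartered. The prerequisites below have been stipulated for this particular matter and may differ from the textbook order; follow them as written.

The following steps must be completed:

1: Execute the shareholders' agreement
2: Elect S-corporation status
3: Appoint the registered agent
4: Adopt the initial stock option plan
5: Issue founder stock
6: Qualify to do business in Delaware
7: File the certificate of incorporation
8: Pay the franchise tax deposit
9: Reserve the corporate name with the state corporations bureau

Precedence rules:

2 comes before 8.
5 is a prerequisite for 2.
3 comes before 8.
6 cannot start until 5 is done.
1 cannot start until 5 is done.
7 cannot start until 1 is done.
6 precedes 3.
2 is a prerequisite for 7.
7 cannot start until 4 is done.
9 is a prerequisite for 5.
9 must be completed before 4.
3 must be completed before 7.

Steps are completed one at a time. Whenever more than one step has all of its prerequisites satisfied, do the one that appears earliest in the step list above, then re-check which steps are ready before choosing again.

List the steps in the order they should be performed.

9 is the only step with nothing outstanding, so it goes first.
Ready: 4 and 5. 4 is listed earlier → 4.
5 needed 9, now all done → 5.
Now 1, 2 and 6 have their prerequisites met. 1 is listed earlier, so 1 next.
Ready: 2 and 6. 2 is listed earlier → 2.
6 needed 5, now all done → 6.
3 is the only step now ready → 3.
7 and 8 are both available; 7 is listed earlier → 7.
8 is the only step now ready → 8.

9, 4, 5, 1, 2, 6, 3, 7, 8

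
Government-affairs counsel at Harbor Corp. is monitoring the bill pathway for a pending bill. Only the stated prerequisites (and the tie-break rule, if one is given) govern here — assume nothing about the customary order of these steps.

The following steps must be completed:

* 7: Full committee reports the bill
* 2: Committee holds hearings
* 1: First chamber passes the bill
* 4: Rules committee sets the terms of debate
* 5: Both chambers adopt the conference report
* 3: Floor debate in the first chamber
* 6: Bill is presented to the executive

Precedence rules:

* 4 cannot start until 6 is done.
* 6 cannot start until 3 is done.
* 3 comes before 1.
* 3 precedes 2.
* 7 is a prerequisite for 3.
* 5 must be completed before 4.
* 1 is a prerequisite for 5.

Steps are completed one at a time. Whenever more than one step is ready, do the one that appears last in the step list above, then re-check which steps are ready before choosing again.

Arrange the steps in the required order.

7, 3, 6, 1, 5, 4, 2

7 has no prerequisites → 7 first.
3 needed 7, now all done → 3.
Now 6, 1 and 2 have their prerequisites met. 6 is listed later, so 6 next.
Ready: 1 and 2. 1 is listed later → 1.
Ready: 5 and 2. 5 is listed later → 5.
4 now also ready, so the ready set is {4, 2}; 4 is listed later → 4.
2 needed 3, now all done → 2.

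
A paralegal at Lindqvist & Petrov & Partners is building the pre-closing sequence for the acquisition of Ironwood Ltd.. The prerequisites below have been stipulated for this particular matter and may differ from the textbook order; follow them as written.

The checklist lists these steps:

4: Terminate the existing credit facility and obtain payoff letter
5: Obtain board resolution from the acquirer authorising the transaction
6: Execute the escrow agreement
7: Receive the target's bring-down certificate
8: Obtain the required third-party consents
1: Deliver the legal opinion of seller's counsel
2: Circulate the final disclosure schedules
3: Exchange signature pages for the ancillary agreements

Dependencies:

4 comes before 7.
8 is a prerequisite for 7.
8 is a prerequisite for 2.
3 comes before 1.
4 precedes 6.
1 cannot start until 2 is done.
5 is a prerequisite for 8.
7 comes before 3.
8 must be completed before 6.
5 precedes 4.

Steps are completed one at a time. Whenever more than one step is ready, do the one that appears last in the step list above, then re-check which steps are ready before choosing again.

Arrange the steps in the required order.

Only 5 has no prerequisites, so it is first.
Ready: 8 and 4. 8 is listed later → 8.
2 and 4 are both available; 2 is listed later → 2.
4 is the only step now ready → 4.
Now 7 and 6 have their prerequisites met. 7 is listed later, so 7 next.
Ready: 3 and 6. 3 is listed later → 3.
1 now also ready, so the ready set is {1, 6}; 1 is listed later → 1.
Next only 6 has its prerequisites met → 6.

5 → 8 → 2 → 4 → 7 → 3 → 1 → 6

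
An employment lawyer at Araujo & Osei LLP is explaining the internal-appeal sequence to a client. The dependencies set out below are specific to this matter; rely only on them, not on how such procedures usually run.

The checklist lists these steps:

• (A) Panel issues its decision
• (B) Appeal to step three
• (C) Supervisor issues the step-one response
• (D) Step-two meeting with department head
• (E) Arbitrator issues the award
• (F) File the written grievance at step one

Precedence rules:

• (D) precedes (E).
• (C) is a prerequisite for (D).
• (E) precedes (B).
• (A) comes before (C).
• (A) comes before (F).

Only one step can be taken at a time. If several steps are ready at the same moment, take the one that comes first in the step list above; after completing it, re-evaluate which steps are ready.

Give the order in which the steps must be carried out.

(A) (C) (D) (E) (B) (F)

Only (A) has no prerequisites, so it is first.
Ready: (C) and (F). (C) is listed earlier → (C).
Now (D) and (F) have their prerequisites met. (D) is listed earlier, so (D) next.
(E) now also ready, so the ready set is {(E), (F)}; (E) is listed earlier → (E).
Ready: (B) and (F). (B) is listed earlier → (B).
(F) is the only step now ready → (F).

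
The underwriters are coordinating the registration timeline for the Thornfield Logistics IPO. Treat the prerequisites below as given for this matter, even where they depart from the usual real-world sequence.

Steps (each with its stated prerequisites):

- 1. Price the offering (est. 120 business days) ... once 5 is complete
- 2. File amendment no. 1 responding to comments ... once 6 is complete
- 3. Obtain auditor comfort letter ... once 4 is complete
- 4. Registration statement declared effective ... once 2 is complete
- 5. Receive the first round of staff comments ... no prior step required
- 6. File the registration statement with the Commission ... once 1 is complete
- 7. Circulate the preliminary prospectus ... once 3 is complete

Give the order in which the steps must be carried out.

5, 1, 6, 2, 4, 3, 7

5 is the only step with nothing outstanding, so it goes first.
That leaves 1 as the only ready step → 1.
Next only 6 has its prerequisites met → 6.
2 needed 6, now all done → 2.
Next only 4 has its prerequisites met → 4.
3 needed 4, now all done → 3.
Next only 7 has its prerequisites met → 7.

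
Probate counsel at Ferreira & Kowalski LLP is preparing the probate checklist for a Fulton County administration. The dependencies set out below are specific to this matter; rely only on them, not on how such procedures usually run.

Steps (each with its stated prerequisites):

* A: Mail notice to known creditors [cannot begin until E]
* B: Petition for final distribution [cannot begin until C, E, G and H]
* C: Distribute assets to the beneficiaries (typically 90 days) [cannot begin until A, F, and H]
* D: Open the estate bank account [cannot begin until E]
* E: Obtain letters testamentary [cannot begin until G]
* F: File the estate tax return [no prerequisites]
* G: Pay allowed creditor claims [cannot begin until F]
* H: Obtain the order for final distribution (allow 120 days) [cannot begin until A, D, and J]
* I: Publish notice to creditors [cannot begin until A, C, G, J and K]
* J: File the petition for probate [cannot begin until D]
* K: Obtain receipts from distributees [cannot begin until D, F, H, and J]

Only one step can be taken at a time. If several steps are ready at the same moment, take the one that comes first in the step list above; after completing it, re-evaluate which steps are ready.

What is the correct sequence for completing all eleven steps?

F, G, E, A, D, J, H, C, B, K, I

F has no prerequisites → F first.
G needed F, now all done → G.
E needed G, now all done → E.
A and D are both available; A is listed earlier → A.
That leaves D as the only ready step → D.
That leaves J as the only ready step → J.
H needed A, D and J, now all done → H.
Ready: C and K. C is listed earlier → C.
Ready: B and K. B is listed earlier → B.
K needed D, F, H and J, now all done → K.
That leaves I as the only ready step → I.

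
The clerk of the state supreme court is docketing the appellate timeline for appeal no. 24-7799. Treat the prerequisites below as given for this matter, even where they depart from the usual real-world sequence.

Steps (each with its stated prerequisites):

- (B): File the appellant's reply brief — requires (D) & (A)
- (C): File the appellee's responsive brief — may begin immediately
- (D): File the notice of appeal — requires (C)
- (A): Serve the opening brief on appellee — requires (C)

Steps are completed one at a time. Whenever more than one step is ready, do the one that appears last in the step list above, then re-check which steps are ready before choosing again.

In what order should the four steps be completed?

(C) has no prerequisites → (C) first.
Ready: (A) and (D). (A) is listed later → (A).
Next only (D) has its prerequisites met → (D).
Next only (B) has its prerequisites met → (B).

(C) → (A) → (D) → (B)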